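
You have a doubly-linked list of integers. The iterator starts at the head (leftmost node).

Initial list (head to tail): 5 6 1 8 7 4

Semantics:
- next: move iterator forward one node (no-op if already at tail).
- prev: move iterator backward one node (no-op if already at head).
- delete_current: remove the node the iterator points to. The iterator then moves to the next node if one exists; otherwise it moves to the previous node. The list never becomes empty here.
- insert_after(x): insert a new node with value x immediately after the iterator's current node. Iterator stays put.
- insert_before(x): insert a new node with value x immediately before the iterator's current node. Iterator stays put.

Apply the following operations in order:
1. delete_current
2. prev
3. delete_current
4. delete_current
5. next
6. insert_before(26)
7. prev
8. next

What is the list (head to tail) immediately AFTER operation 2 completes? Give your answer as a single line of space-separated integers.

Answer: 6 1 8 7 4

Derivation:
After 1 (delete_current): list=[6, 1, 8, 7, 4] cursor@6
After 2 (prev): list=[6, 1, 8, 7, 4] cursor@6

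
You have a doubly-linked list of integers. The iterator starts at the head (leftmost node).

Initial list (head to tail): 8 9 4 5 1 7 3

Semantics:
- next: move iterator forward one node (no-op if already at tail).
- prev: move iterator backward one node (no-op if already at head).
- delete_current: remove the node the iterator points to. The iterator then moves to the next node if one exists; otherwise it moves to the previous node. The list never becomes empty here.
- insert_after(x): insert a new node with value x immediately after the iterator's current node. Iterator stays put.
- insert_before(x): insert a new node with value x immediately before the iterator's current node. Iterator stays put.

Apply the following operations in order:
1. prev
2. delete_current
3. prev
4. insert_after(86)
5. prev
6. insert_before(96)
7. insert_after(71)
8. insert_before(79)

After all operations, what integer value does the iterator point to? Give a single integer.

After 1 (prev): list=[8, 9, 4, 5, 1, 7, 3] cursor@8
After 2 (delete_current): list=[9, 4, 5, 1, 7, 3] cursor@9
After 3 (prev): list=[9, 4, 5, 1, 7, 3] cursor@9
After 4 (insert_after(86)): list=[9, 86, 4, 5, 1, 7, 3] cursor@9
After 5 (prev): list=[9, 86, 4, 5, 1, 7, 3] cursor@9
After 6 (insert_before(96)): list=[96, 9, 86, 4, 5, 1, 7, 3] cursor@9
After 7 (insert_after(71)): list=[96, 9, 71, 86, 4, 5, 1, 7, 3] cursor@9
After 8 (insert_before(79)): list=[96, 79, 9, 71, 86, 4, 5, 1, 7, 3] cursor@9

Answer: 9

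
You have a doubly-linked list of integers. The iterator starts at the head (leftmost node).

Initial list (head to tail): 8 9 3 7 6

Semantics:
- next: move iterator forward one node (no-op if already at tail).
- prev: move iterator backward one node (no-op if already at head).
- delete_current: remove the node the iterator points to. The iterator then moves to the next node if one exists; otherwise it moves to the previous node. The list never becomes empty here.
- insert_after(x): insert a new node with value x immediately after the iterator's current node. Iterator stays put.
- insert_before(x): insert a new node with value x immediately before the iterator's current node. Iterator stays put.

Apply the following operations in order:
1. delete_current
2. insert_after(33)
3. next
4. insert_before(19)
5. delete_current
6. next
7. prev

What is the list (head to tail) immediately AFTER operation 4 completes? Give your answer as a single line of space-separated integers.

Answer: 9 19 33 3 7 6

Derivation:
After 1 (delete_current): list=[9, 3, 7, 6] cursor@9
After 2 (insert_after(33)): list=[9, 33, 3, 7, 6] cursor@9
After 3 (next): list=[9, 33, 3, 7, 6] cursor@33
After 4 (insert_before(19)): list=[9, 19, 33, 3, 7, 6] cursor@33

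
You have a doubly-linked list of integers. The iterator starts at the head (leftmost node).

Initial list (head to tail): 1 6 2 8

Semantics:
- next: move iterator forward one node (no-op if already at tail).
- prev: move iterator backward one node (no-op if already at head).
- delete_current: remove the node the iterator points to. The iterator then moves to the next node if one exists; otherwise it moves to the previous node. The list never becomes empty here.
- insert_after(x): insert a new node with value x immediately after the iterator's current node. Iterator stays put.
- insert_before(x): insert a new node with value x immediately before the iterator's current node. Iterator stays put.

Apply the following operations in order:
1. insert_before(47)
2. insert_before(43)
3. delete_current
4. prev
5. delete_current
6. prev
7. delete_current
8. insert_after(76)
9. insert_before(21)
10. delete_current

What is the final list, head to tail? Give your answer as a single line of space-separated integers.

After 1 (insert_before(47)): list=[47, 1, 6, 2, 8] cursor@1
After 2 (insert_before(43)): list=[47, 43, 1, 6, 2, 8] cursor@1
After 3 (delete_current): list=[47, 43, 6, 2, 8] cursor@6
After 4 (prev): list=[47, 43, 6, 2, 8] cursor@43
After 5 (delete_current): list=[47, 6, 2, 8] cursor@6
After 6 (prev): list=[47, 6, 2, 8] cursor@47
After 7 (delete_current): list=[6, 2, 8] cursor@6
After 8 (insert_after(76)): list=[6, 76, 2, 8] cursor@6
After 9 (insert_before(21)): list=[21, 6, 76, 2, 8] cursor@6
After 10 (delete_current): list=[21, 76, 2, 8] cursor@76

Answer: 21 76 2 8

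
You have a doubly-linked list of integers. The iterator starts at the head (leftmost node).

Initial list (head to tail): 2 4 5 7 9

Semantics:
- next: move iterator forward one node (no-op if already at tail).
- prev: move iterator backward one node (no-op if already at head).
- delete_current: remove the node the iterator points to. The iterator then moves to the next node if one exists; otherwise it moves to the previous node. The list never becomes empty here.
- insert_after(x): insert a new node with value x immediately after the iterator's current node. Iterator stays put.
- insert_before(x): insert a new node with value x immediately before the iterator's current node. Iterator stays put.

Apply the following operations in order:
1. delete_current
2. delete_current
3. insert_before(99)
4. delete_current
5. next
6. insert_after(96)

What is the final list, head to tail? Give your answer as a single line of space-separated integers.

Answer: 99 7 9 96

Derivation:
After 1 (delete_current): list=[4, 5, 7, 9] cursor@4
After 2 (delete_current): list=[5, 7, 9] cursor@5
After 3 (insert_before(99)): list=[99, 5, 7, 9] cursor@5
After 4 (delete_current): list=[99, 7, 9] cursor@7
After 5 (next): list=[99, 7, 9] cursor@9
After 6 (insert_after(96)): list=[99, 7, 9, 96] cursor@9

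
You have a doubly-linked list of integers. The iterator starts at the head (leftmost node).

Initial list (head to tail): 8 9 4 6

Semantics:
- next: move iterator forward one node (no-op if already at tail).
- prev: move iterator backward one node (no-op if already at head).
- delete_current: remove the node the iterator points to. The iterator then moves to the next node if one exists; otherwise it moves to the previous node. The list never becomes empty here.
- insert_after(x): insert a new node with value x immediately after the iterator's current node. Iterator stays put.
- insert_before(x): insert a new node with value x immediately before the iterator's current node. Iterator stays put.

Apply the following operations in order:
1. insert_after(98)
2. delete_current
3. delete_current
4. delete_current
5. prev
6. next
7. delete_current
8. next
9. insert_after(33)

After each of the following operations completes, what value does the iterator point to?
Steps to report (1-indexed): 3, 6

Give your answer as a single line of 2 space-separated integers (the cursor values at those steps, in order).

Answer: 9 6

Derivation:
After 1 (insert_after(98)): list=[8, 98, 9, 4, 6] cursor@8
After 2 (delete_current): list=[98, 9, 4, 6] cursor@98
After 3 (delete_current): list=[9, 4, 6] cursor@9
After 4 (delete_current): list=[4, 6] cursor@4
After 5 (prev): list=[4, 6] cursor@4
After 6 (next): list=[4, 6] cursor@6
After 7 (delete_current): list=[4] cursor@4
After 8 (next): list=[4] cursor@4
After 9 (insert_after(33)): list=[4, 33] cursor@4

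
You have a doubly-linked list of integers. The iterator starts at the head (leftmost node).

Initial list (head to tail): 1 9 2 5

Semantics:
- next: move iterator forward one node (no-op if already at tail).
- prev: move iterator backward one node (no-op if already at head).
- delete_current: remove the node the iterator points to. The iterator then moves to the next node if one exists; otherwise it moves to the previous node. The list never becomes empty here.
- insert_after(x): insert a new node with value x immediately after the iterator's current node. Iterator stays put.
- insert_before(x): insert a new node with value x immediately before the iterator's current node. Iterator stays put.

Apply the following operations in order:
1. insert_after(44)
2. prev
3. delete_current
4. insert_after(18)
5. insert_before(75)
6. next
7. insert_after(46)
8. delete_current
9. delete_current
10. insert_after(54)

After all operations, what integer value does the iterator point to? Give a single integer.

Answer: 9

Derivation:
After 1 (insert_after(44)): list=[1, 44, 9, 2, 5] cursor@1
After 2 (prev): list=[1, 44, 9, 2, 5] cursor@1
After 3 (delete_current): list=[44, 9, 2, 5] cursor@44
After 4 (insert_after(18)): list=[44, 18, 9, 2, 5] cursor@44
After 5 (insert_before(75)): list=[75, 44, 18, 9, 2, 5] cursor@44
After 6 (next): list=[75, 44, 18, 9, 2, 5] cursor@18
After 7 (insert_after(46)): list=[75, 44, 18, 46, 9, 2, 5] cursor@18
After 8 (delete_current): list=[75, 44, 46, 9, 2, 5] cursor@46
After 9 (delete_current): list=[75, 44, 9, 2, 5] cursor@9
After 10 (insert_after(54)): list=[75, 44, 9, 54, 2, 5] cursor@9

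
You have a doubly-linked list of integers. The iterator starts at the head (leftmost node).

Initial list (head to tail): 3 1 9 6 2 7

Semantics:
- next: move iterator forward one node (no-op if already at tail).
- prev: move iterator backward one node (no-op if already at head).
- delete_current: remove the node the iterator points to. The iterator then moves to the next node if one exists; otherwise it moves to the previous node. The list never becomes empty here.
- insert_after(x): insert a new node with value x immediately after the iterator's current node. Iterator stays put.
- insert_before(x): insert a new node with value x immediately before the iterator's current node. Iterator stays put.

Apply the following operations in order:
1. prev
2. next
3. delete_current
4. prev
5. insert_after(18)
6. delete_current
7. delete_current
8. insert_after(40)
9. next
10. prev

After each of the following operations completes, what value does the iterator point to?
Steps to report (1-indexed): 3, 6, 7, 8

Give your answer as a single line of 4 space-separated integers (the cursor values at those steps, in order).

After 1 (prev): list=[3, 1, 9, 6, 2, 7] cursor@3
After 2 (next): list=[3, 1, 9, 6, 2, 7] cursor@1
After 3 (delete_current): list=[3, 9, 6, 2, 7] cursor@9
After 4 (prev): list=[3, 9, 6, 2, 7] cursor@3
After 5 (insert_after(18)): list=[3, 18, 9, 6, 2, 7] cursor@3
After 6 (delete_current): list=[18, 9, 6, 2, 7] cursor@18
After 7 (delete_current): list=[9, 6, 2, 7] cursor@9
After 8 (insert_after(40)): list=[9, 40, 6, 2, 7] cursor@9
After 9 (next): list=[9, 40, 6, 2, 7] cursor@40
After 10 (prev): list=[9, 40, 6, 2, 7] cursor@9

Answer: 9 18 9 9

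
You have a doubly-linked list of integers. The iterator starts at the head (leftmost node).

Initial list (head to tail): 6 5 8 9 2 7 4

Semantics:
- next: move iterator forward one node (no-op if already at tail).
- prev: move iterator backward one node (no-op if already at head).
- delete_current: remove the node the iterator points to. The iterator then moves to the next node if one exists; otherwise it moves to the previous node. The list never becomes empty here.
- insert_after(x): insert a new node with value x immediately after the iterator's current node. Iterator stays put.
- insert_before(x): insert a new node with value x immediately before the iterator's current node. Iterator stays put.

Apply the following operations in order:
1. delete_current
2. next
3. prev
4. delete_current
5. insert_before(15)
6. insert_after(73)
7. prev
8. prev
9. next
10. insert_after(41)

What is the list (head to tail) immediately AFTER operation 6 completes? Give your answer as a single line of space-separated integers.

After 1 (delete_current): list=[5, 8, 9, 2, 7, 4] cursor@5
After 2 (next): list=[5, 8, 9, 2, 7, 4] cursor@8
After 3 (prev): list=[5, 8, 9, 2, 7, 4] cursor@5
After 4 (delete_current): list=[8, 9, 2, 7, 4] cursor@8
After 5 (insert_before(15)): list=[15, 8, 9, 2, 7, 4] cursor@8
After 6 (insert_after(73)): list=[15, 8, 73, 9, 2, 7, 4] cursor@8

Answer: 15 8 73 9 2 7 4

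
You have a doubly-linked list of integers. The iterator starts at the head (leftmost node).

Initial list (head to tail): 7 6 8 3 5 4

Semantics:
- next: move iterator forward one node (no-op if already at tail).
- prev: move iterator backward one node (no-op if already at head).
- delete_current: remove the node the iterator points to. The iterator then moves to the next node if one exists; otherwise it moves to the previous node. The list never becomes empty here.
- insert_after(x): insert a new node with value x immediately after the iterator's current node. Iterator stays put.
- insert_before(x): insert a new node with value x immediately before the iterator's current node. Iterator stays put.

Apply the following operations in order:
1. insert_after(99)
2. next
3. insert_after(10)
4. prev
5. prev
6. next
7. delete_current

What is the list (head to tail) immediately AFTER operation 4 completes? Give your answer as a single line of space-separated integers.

Answer: 7 99 10 6 8 3 5 4

Derivation:
After 1 (insert_after(99)): list=[7, 99, 6, 8, 3, 5, 4] cursor@7
After 2 (next): list=[7, 99, 6, 8, 3, 5, 4] cursor@99
After 3 (insert_after(10)): list=[7, 99, 10, 6, 8, 3, 5, 4] cursor@99
After 4 (prev): list=[7, 99, 10, 6, 8, 3, 5, 4] cursor@7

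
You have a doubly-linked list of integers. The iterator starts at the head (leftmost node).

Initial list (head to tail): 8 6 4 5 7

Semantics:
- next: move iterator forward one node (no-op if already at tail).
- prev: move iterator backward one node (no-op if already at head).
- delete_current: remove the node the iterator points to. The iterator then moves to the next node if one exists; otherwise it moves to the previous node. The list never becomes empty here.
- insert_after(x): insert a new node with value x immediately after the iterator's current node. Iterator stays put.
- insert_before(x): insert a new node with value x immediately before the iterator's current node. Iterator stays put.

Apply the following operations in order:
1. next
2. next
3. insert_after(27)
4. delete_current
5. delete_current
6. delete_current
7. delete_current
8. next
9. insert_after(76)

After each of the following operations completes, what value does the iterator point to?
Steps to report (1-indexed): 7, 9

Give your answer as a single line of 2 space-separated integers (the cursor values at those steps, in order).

After 1 (next): list=[8, 6, 4, 5, 7] cursor@6
After 2 (next): list=[8, 6, 4, 5, 7] cursor@4
After 3 (insert_after(27)): list=[8, 6, 4, 27, 5, 7] cursor@4
After 4 (delete_current): list=[8, 6, 27, 5, 7] cursor@27
After 5 (delete_current): list=[8, 6, 5, 7] cursor@5
After 6 (delete_current): list=[8, 6, 7] cursor@7
After 7 (delete_current): list=[8, 6] cursor@6
After 8 (next): list=[8, 6] cursor@6
After 9 (insert_after(76)): list=[8, 6, 76] cursor@6

Answer: 6 6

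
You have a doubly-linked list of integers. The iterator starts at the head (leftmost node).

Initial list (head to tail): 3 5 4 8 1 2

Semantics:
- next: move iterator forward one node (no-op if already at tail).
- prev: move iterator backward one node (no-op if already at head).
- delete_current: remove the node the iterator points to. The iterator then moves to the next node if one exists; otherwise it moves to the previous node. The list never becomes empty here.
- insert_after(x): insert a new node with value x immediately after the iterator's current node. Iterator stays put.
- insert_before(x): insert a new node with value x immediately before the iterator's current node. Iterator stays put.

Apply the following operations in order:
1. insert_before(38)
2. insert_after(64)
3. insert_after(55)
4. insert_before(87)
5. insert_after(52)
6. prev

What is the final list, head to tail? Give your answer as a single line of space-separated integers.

After 1 (insert_before(38)): list=[38, 3, 5, 4, 8, 1, 2] cursor@3
After 2 (insert_after(64)): list=[38, 3, 64, 5, 4, 8, 1, 2] cursor@3
After 3 (insert_after(55)): list=[38, 3, 55, 64, 5, 4, 8, 1, 2] cursor@3
After 4 (insert_before(87)): list=[38, 87, 3, 55, 64, 5, 4, 8, 1, 2] cursor@3
After 5 (insert_after(52)): list=[38, 87, 3, 52, 55, 64, 5, 4, 8, 1, 2] cursor@3
After 6 (prev): list=[38, 87, 3, 52, 55, 64, 5, 4, 8, 1, 2] cursor@87

Answer: 38 87 3 52 55 64 5 4 8 1 2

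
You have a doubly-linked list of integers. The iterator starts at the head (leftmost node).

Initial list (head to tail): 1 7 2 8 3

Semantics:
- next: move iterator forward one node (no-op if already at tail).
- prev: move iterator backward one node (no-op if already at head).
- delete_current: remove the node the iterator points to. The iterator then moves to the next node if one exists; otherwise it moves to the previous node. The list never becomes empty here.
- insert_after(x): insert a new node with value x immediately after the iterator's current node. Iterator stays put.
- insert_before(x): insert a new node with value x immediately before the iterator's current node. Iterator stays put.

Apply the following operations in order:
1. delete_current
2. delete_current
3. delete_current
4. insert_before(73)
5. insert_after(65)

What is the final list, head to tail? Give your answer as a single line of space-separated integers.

After 1 (delete_current): list=[7, 2, 8, 3] cursor@7
After 2 (delete_current): list=[2, 8, 3] cursor@2
After 3 (delete_current): list=[8, 3] cursor@8
After 4 (insert_before(73)): list=[73, 8, 3] cursor@8
After 5 (insert_after(65)): list=[73, 8, 65, 3] cursor@8

Answer: 73 8 65 3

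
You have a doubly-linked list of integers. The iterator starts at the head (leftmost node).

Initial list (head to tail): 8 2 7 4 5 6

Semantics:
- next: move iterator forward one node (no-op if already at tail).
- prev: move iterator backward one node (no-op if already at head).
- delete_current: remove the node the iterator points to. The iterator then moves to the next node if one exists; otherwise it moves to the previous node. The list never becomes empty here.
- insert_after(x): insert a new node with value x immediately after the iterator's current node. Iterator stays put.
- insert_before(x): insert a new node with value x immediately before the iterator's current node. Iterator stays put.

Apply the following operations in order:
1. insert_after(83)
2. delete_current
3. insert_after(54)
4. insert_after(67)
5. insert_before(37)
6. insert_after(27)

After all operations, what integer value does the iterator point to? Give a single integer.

After 1 (insert_after(83)): list=[8, 83, 2, 7, 4, 5, 6] cursor@8
After 2 (delete_current): list=[83, 2, 7, 4, 5, 6] cursor@83
After 3 (insert_after(54)): list=[83, 54, 2, 7, 4, 5, 6] cursor@83
After 4 (insert_after(67)): list=[83, 67, 54, 2, 7, 4, 5, 6] cursor@83
After 5 (insert_before(37)): list=[37, 83, 67, 54, 2, 7, 4, 5, 6] cursor@83
After 6 (insert_after(27)): list=[37, 83, 27, 67, 54, 2, 7, 4, 5, 6] cursor@83

Answer: 83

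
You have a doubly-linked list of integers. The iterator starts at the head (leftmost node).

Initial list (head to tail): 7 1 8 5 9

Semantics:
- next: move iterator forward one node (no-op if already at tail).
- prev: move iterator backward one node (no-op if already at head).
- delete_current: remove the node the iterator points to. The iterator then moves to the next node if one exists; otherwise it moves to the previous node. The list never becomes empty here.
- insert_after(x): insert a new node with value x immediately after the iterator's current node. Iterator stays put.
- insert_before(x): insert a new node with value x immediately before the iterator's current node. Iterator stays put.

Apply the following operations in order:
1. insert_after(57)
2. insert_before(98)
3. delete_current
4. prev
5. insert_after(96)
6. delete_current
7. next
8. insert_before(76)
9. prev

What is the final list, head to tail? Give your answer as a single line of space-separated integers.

Answer: 96 76 57 1 8 5 9

Derivation:
After 1 (insert_after(57)): list=[7, 57, 1, 8, 5, 9] cursor@7
After 2 (insert_before(98)): list=[98, 7, 57, 1, 8, 5, 9] cursor@7
After 3 (delete_current): list=[98, 57, 1, 8, 5, 9] cursor@57
After 4 (prev): list=[98, 57, 1, 8, 5, 9] cursor@98
After 5 (insert_after(96)): list=[98, 96, 57, 1, 8, 5, 9] cursor@98
After 6 (delete_current): list=[96, 57, 1, 8, 5, 9] cursor@96
After 7 (next): list=[96, 57, 1, 8, 5, 9] cursor@57
After 8 (insert_before(76)): list=[96, 76, 57, 1, 8, 5, 9] cursor@57
After 9 (prev): list=[96, 76, 57, 1, 8, 5, 9] cursor@76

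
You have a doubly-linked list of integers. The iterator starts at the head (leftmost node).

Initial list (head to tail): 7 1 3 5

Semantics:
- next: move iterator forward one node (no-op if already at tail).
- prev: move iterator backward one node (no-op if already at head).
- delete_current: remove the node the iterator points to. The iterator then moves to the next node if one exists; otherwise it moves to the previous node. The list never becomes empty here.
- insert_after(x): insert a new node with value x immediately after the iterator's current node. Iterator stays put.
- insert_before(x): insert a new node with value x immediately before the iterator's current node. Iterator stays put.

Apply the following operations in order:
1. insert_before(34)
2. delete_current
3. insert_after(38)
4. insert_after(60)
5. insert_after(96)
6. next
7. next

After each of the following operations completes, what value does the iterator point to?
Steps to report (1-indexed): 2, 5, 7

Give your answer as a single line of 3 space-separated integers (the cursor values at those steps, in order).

After 1 (insert_before(34)): list=[34, 7, 1, 3, 5] cursor@7
After 2 (delete_current): list=[34, 1, 3, 5] cursor@1
After 3 (insert_after(38)): list=[34, 1, 38, 3, 5] cursor@1
After 4 (insert_after(60)): list=[34, 1, 60, 38, 3, 5] cursor@1
After 5 (insert_after(96)): list=[34, 1, 96, 60, 38, 3, 5] cursor@1
After 6 (next): list=[34, 1, 96, 60, 38, 3, 5] cursor@96
After 7 (next): list=[34, 1, 96, 60, 38, 3, 5] cursor@60

Answer: 1 1 60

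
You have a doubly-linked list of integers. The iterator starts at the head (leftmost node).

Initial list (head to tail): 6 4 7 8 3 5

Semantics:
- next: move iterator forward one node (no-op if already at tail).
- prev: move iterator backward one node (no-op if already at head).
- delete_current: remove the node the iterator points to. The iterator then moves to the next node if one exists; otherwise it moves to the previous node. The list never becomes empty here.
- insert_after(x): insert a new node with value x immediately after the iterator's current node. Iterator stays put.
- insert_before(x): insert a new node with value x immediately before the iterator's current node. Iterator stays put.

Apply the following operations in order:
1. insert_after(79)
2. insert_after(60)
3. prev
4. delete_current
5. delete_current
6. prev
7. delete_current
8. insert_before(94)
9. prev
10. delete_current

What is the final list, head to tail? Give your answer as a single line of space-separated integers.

Answer: 4 7 8 3 5

Derivation:
After 1 (insert_after(79)): list=[6, 79, 4, 7, 8, 3, 5] cursor@6
After 2 (insert_after(60)): list=[6, 60, 79, 4, 7, 8, 3, 5] cursor@6
After 3 (prev): list=[6, 60, 79, 4, 7, 8, 3, 5] cursor@6
After 4 (delete_current): list=[60, 79, 4, 7, 8, 3, 5] cursor@60
After 5 (delete_current): list=[79, 4, 7, 8, 3, 5] cursor@79
After 6 (prev): list=[79, 4, 7, 8, 3, 5] cursor@79
After 7 (delete_current): list=[4, 7, 8, 3, 5] cursor@4
After 8 (insert_before(94)): list=[94, 4, 7, 8, 3, 5] cursor@4
After 9 (prev): list=[94, 4, 7, 8, 3, 5] cursor@94
After 10 (delete_current): list=[4, 7, 8, 3, 5] cursor@4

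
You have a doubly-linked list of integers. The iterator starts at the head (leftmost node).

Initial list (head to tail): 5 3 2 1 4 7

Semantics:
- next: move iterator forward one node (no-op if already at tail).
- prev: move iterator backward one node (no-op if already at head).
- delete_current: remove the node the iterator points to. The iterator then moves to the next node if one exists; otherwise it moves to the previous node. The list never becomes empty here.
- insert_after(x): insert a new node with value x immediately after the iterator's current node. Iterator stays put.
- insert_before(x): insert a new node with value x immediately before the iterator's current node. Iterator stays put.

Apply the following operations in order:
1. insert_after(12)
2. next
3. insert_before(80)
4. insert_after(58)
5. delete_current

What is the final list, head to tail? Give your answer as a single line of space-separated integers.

After 1 (insert_after(12)): list=[5, 12, 3, 2, 1, 4, 7] cursor@5
After 2 (next): list=[5, 12, 3, 2, 1, 4, 7] cursor@12
After 3 (insert_before(80)): list=[5, 80, 12, 3, 2, 1, 4, 7] cursor@12
After 4 (insert_after(58)): list=[5, 80, 12, 58, 3, 2, 1, 4, 7] cursor@12
After 5 (delete_current): list=[5, 80, 58, 3, 2, 1, 4, 7] cursor@58

Answer: 5 80 58 3 2 1 4 7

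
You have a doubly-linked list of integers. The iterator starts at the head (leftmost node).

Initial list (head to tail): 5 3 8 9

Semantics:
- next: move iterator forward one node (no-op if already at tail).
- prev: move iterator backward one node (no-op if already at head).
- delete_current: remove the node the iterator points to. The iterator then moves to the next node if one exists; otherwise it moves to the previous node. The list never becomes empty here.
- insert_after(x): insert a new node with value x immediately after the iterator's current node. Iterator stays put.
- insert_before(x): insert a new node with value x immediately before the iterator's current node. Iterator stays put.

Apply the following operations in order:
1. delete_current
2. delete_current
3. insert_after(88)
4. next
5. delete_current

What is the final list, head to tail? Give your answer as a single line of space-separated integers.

After 1 (delete_current): list=[3, 8, 9] cursor@3
After 2 (delete_current): list=[8, 9] cursor@8
After 3 (insert_after(88)): list=[8, 88, 9] cursor@8
After 4 (next): list=[8, 88, 9] cursor@88
After 5 (delete_current): list=[8, 9] cursor@9

Answer: 8 9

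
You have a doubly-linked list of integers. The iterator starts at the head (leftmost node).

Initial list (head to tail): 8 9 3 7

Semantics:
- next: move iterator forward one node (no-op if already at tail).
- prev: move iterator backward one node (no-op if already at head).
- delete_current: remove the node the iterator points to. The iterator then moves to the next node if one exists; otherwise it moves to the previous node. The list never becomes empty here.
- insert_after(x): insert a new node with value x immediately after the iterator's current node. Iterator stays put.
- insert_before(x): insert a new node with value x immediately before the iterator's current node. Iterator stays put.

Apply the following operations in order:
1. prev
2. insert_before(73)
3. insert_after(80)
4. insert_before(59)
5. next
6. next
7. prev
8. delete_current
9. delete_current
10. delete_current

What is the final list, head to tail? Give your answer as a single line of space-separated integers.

Answer: 73 59 8 7

Derivation:
After 1 (prev): list=[8, 9, 3, 7] cursor@8
After 2 (insert_before(73)): list=[73, 8, 9, 3, 7] cursor@8
After 3 (insert_after(80)): list=[73, 8, 80, 9, 3, 7] cursor@8
After 4 (insert_before(59)): list=[73, 59, 8, 80, 9, 3, 7] cursor@8
After 5 (next): list=[73, 59, 8, 80, 9, 3, 7] cursor@80
After 6 (next): list=[73, 59, 8, 80, 9, 3, 7] cursor@9
After 7 (prev): list=[73, 59, 8, 80, 9, 3, 7] cursor@80
After 8 (delete_current): list=[73, 59, 8, 9, 3, 7] cursor@9
After 9 (delete_current): list=[73, 59, 8, 3, 7] cursor@3
After 10 (delete_current): list=[73, 59, 8, 7] cursor@7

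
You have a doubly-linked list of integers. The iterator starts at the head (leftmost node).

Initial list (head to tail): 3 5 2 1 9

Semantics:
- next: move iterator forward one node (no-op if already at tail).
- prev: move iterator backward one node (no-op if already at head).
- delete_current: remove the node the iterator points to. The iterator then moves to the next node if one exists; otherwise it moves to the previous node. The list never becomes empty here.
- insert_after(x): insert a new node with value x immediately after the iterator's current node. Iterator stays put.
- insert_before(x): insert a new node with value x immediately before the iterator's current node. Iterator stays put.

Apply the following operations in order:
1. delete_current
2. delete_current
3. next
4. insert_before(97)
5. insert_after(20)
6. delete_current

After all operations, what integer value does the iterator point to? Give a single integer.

Answer: 20

Derivation:
After 1 (delete_current): list=[5, 2, 1, 9] cursor@5
After 2 (delete_current): list=[2, 1, 9] cursor@2
After 3 (next): list=[2, 1, 9] cursor@1
After 4 (insert_before(97)): list=[2, 97, 1, 9] cursor@1
After 5 (insert_after(20)): list=[2, 97, 1, 20, 9] cursor@1
After 6 (delete_current): list=[2, 97, 20, 9] cursor@20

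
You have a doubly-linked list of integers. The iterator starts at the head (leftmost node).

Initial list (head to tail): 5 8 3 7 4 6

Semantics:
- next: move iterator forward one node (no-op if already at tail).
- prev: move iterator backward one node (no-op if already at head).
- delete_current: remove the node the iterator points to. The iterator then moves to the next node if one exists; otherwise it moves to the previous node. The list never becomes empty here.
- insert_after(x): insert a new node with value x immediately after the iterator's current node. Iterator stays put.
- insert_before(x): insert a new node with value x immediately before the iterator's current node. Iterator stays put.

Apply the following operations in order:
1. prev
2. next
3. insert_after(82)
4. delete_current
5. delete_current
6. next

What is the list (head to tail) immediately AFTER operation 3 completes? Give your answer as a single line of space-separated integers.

After 1 (prev): list=[5, 8, 3, 7, 4, 6] cursor@5
After 2 (next): list=[5, 8, 3, 7, 4, 6] cursor@8
After 3 (insert_after(82)): list=[5, 8, 82, 3, 7, 4, 6] cursor@8

Answer: 5 8 82 3 7 4 6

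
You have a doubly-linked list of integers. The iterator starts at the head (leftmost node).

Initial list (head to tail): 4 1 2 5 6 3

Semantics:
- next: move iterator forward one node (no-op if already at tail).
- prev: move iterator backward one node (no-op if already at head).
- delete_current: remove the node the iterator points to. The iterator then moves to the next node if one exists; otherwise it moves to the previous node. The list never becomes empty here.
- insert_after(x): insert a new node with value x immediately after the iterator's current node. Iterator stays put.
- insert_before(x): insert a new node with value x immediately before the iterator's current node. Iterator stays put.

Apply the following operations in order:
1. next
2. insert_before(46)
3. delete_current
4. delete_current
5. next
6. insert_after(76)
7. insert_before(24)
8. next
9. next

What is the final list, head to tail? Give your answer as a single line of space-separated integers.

After 1 (next): list=[4, 1, 2, 5, 6, 3] cursor@1
After 2 (insert_before(46)): list=[4, 46, 1, 2, 5, 6, 3] cursor@1
After 3 (delete_current): list=[4, 46, 2, 5, 6, 3] cursor@2
After 4 (delete_current): list=[4, 46, 5, 6, 3] cursor@5
After 5 (next): list=[4, 46, 5, 6, 3] cursor@6
After 6 (insert_after(76)): list=[4, 46, 5, 6, 76, 3] cursor@6
After 7 (insert_before(24)): list=[4, 46, 5, 24, 6, 76, 3] cursor@6
After 8 (next): list=[4, 46, 5, 24, 6, 76, 3] cursor@76
After 9 (next): list=[4, 46, 5, 24, 6, 76, 3] cursor@3

Answer: 4 46 5 24 6 76 3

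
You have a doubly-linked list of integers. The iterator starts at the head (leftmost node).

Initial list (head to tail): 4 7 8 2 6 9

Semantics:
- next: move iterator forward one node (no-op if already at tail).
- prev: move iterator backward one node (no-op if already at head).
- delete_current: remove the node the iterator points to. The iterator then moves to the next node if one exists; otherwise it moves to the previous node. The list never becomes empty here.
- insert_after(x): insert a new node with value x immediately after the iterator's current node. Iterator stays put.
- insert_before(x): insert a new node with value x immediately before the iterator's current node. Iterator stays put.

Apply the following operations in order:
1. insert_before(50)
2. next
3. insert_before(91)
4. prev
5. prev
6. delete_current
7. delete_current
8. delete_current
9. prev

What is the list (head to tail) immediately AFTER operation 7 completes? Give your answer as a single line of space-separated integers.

After 1 (insert_before(50)): list=[50, 4, 7, 8, 2, 6, 9] cursor@4
After 2 (next): list=[50, 4, 7, 8, 2, 6, 9] cursor@7
After 3 (insert_before(91)): list=[50, 4, 91, 7, 8, 2, 6, 9] cursor@7
After 4 (prev): list=[50, 4, 91, 7, 8, 2, 6, 9] cursor@91
After 5 (prev): list=[50, 4, 91, 7, 8, 2, 6, 9] cursor@4
After 6 (delete_current): list=[50, 91, 7, 8, 2, 6, 9] cursor@91
After 7 (delete_current): list=[50, 7, 8, 2, 6, 9] cursor@7

Answer: 50 7 8 2 6 9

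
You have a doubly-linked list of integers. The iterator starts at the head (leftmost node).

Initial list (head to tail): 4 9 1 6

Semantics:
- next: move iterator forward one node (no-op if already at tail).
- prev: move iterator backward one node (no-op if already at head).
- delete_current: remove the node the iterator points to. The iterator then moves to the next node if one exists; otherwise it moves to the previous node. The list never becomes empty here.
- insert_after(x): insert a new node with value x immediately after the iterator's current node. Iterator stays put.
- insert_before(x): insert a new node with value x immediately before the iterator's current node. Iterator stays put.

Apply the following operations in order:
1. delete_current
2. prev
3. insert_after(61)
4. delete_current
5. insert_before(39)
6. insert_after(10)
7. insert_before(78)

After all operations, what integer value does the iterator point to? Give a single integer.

Answer: 61

Derivation:
After 1 (delete_current): list=[9, 1, 6] cursor@9
After 2 (prev): list=[9, 1, 6] cursor@9
After 3 (insert_after(61)): list=[9, 61, 1, 6] cursor@9
After 4 (delete_current): list=[61, 1, 6] cursor@61
After 5 (insert_before(39)): list=[39, 61, 1, 6] cursor@61
After 6 (insert_after(10)): list=[39, 61, 10, 1, 6] cursor@61
After 7 (insert_before(78)): list=[39, 78, 61, 10, 1, 6] cursor@61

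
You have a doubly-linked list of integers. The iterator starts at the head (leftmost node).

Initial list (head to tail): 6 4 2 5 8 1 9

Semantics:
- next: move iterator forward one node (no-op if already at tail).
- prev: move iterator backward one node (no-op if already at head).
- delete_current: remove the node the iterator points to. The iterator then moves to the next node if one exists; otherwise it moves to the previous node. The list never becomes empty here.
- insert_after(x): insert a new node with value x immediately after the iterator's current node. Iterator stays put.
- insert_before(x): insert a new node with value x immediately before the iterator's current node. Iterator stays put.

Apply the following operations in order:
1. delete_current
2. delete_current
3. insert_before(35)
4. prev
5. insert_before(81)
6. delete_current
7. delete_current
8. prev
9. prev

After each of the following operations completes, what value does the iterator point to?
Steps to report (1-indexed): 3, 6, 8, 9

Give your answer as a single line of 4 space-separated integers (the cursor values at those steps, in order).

Answer: 2 2 81 81

Derivation:
After 1 (delete_current): list=[4, 2, 5, 8, 1, 9] cursor@4
After 2 (delete_current): list=[2, 5, 8, 1, 9] cursor@2
After 3 (insert_before(35)): list=[35, 2, 5, 8, 1, 9] cursor@2
After 4 (prev): list=[35, 2, 5, 8, 1, 9] cursor@35
After 5 (insert_before(81)): list=[81, 35, 2, 5, 8, 1, 9] cursor@35
After 6 (delete_current): list=[81, 2, 5, 8, 1, 9] cursor@2
After 7 (delete_current): list=[81, 5, 8, 1, 9] cursor@5
After 8 (prev): list=[81, 5, 8, 1, 9] cursor@81
After 9 (prev): list=[81, 5, 8, 1, 9] cursor@81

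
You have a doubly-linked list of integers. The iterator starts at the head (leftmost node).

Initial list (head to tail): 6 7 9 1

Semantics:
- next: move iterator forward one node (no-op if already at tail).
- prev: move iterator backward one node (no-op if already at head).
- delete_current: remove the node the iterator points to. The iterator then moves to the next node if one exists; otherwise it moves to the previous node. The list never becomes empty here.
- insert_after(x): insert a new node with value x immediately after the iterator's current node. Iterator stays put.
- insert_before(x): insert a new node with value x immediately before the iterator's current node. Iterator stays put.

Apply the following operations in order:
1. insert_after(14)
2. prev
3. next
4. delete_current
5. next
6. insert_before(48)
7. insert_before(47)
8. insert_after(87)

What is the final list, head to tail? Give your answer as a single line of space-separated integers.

Answer: 6 7 48 47 9 87 1

Derivation:
After 1 (insert_after(14)): list=[6, 14, 7, 9, 1] cursor@6
After 2 (prev): list=[6, 14, 7, 9, 1] cursor@6
After 3 (next): list=[6, 14, 7, 9, 1] cursor@14
After 4 (delete_current): list=[6, 7, 9, 1] cursor@7
After 5 (next): list=[6, 7, 9, 1] cursor@9
After 6 (insert_before(48)): list=[6, 7, 48, 9, 1] cursor@9
After 7 (insert_before(47)): list=[6, 7, 48, 47, 9, 1] cursor@9
After 8 (insert_after(87)): list=[6, 7, 48, 47, 9, 87, 1] cursor@9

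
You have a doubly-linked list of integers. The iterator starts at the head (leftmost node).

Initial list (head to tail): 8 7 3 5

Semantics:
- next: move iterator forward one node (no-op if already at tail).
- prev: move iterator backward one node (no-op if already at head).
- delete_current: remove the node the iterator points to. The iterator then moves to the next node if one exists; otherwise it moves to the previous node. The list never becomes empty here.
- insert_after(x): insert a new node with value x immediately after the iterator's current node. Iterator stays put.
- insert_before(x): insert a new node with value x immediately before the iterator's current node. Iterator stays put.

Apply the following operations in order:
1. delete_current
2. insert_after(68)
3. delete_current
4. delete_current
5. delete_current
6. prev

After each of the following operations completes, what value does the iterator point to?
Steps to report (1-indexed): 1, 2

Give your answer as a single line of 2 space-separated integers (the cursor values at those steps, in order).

After 1 (delete_current): list=[7, 3, 5] cursor@7
After 2 (insert_after(68)): list=[7, 68, 3, 5] cursor@7
After 3 (delete_current): list=[68, 3, 5] cursor@68
After 4 (delete_current): list=[3, 5] cursor@3
After 5 (delete_current): list=[5] cursor@5
After 6 (prev): list=[5] cursor@5

Answer: 7 7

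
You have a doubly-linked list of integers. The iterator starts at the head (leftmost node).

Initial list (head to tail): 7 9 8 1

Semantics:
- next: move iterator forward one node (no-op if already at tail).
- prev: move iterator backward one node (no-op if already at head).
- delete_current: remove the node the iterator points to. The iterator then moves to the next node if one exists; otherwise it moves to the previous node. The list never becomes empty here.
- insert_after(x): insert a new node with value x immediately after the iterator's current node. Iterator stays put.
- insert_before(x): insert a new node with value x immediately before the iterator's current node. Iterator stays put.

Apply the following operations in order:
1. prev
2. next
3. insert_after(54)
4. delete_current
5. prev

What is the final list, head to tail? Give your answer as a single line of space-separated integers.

Answer: 7 54 8 1

Derivation:
After 1 (prev): list=[7, 9, 8, 1] cursor@7
After 2 (next): list=[7, 9, 8, 1] cursor@9
After 3 (insert_after(54)): list=[7, 9, 54, 8, 1] cursor@9
After 4 (delete_current): list=[7, 54, 8, 1] cursor@54
After 5 (prev): list=[7, 54, 8, 1] cursor@7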